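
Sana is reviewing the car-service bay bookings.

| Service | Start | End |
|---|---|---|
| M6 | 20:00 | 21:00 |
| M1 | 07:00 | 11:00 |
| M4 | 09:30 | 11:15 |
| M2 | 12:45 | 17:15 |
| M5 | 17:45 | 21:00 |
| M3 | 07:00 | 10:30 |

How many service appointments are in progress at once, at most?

Sweep the timeline, counting +1 at each start and −1 at each end (ends before starts at a tie):
07:00 start M1 → 1
07:00 start M3 → 2
09:30 start M4 → 3
10:30 end M3 → 2
11:00 end M1 → 1
11:15 end M4 → 0
12:45 start M2 → 1
17:15 end M2 → 0
17:45 start M5 → 1
20:00 start M6 → 2
21:00 end M5 → 1
21:00 end M6 → 0
Peak is 3, at 09:30 (M1, M3, M4).

3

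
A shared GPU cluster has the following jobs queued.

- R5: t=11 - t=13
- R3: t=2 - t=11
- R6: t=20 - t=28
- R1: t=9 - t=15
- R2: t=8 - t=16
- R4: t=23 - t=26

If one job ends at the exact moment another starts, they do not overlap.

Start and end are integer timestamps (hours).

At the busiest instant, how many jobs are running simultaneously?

3

Sort all start/end points and keep a running count:
t=2 start R3 → 1
t=8 start R2 → 2
t=9 start R1 → 3
t=11 end R3 → 2
t=11 start R5 → 3
t=13 end R5 → 2
t=15 end R1 → 1
t=16 end R2 → 0
t=20 start R6 → 1
t=23 start R4 → 2
t=26 end R4 → 1
t=28 end R6 → 0
Peak is 3, at t=9 (R1, R2, R3).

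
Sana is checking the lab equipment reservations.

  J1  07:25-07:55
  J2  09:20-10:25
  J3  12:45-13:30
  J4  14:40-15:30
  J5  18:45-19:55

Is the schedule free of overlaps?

Sorted by start: J1, J2, J3, J4, J5.
J2 starts after J1 ends, so J1 has no further overlaps.
J3 starts after J2 ends, so J2 has no further overlaps.
J4 starts after J3 ends, so J3 has no further overlaps.
J5 starts after J4 ends.
Every pair is clear; the schedule has no overlaps.

Yes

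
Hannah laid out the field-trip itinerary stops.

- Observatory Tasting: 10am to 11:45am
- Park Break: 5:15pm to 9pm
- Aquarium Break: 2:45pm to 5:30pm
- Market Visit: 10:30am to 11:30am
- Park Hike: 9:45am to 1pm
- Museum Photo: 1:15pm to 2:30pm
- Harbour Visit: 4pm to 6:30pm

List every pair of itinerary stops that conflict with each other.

Sorted by start: Park Hike, Observatory Tasting, Market Visit, Museum Photo, Aquarium Break, Harbour Visit, Park Break.
Observatory Tasting starts before Park Hike ends → Park Hike and Observatory Tasting overlap.
Market Visit starts before Park Hike ends → Park Hike and Market Visit overlap.
Museum Photo starts after Park Hike ends, so Park Hike has no further overlaps.
Market Visit starts before Observatory Tasting ends → Observatory Tasting and Market Visit overlap.
Museum Photo starts after Observatory Tasting ends, so Observatory Tasting has no further overlaps.
Museum Photo starts after Market Visit ends, so Market Visit has no further overlaps.
Aquarium Break starts after Museum Photo ends, so Museum Photo has no further overlaps.
Harbour Visit starts before Aquarium Break ends → Aquarium Break and Harbour Visit overlap.
Park Break starts before Aquarium Break ends → Aquarium Break and Park Break overlap.
Park Break starts before Harbour Visit ends → Harbour Visit and Park Break overlap.

Aquarium Break & Harbour Visit, Aquarium Break & Park Break, Harbour Visit & Park Break, Market Visit & Observatory Tasting, Market Visit & Park Hike, Observatory Tasting & Park Hike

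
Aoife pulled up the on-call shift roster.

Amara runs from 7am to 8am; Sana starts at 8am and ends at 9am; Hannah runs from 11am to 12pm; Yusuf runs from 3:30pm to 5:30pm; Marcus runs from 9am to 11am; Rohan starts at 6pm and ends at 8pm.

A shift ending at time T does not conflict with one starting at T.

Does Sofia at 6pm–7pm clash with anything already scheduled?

Yes — it overlaps Rohan

Amara: ends 8am at or before Sofia starts 6pm → clear.
Sana: ends 9am at or before Sofia starts 6pm → clear.
Marcus: ends 11am at or before Sofia starts 6pm → clear.
Hannah: ends 12pm at or before Sofia starts 6pm → clear.
Yusuf: ends 5:30pm at or before Sofia starts 6pm → clear.
Rohan: starts 6pm before Sofia ends 7pm, and ends 8pm after Sofia starts 6pm → overlap.
Sofia overlaps Rohan.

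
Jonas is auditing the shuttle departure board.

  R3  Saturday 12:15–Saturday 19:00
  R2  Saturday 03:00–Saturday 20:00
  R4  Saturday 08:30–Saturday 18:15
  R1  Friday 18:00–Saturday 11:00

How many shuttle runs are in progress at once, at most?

3

Sort all start/end points and keep a running count:
Friday 18:00 start R1 → 1
Saturday 03:00 start R2 → 2
Saturday 08:30 start R4 → 3
Saturday 11:00 end R1 → 2
Saturday 12:15 start R3 → 3
Saturday 18:15 end R4 → 2
Saturday 19:00 end R3 → 1
Saturday 20:00 end R2 → 0
Peak is 3, at Saturday 08:30 (R1, R2, R4).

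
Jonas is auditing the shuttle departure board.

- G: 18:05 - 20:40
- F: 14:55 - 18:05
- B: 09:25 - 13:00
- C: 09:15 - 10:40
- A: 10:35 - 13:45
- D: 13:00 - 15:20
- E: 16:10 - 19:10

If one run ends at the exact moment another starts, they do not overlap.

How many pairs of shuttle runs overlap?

7

Check each pair: they overlap iff neither finishes before the other starts.
Sorted by start: C, B, A, D, F, E, G.
B starts before C ends → C and B overlap.
A starts before C ends → C and A overlap.
D starts after C ends, so C has no further overlaps.
A starts before B ends → B and A overlap.
D starts exactly when B ends (back-to-back, no overlap), so B has no further overlaps.
D starts before A ends → A and D overlap.
F starts after A ends, so A has no further overlaps.
F starts before D ends → D and F overlap.
E starts after D ends, so D has no further overlaps.
E starts before F ends → F and E overlap.
G starts exactly when F ends (back-to-back, no overlap).
G starts before E ends → E and G overlap.
Overlapping pairs: A & B, A & C, A & D, B & C, D & F, E & F, E & G — 7 in total.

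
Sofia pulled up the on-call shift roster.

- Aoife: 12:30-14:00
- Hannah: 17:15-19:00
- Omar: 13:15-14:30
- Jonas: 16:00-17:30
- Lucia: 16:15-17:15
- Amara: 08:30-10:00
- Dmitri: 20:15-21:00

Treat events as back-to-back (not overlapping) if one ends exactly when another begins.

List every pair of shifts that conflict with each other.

Aoife & Omar, Hannah & Jonas, Jonas & Lucia

Two intervals overlap when each starts before the other ends.
Sorted by start: Amara, Aoife, Omar, Jonas, Lucia, Hannah, Dmitri.
Aoife starts after Amara ends; Amara is clear from here.
Omar starts before Aoife ends → Aoife and Omar overlap.
Jonas starts after Aoife ends; Aoife is clear from here.
Jonas starts after Omar ends; Omar is clear from here.
Lucia starts before Jonas ends → Jonas and Lucia overlap.
Hannah starts before Jonas ends → Jonas and Hannah overlap.
Dmitri starts after Jonas ends.
Hannah starts exactly when Lucia ends (back-to-back, no overlap); Lucia is clear from here.
Dmitri starts after Hannah ends.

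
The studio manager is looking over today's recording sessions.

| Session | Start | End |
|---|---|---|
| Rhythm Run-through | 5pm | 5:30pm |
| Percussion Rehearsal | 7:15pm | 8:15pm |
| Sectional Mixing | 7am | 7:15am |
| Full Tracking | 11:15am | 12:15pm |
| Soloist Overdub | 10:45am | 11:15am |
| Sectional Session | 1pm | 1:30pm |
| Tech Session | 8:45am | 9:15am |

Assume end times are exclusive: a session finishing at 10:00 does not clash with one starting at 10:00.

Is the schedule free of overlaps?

Two intervals overlap when each starts before the other ends.
Sorted by start: Sectional Mixing, Tech Session, Soloist Overdub, Full Tracking, Sectional Session, Rhythm Run-through, Percussion Rehearsal.
Tech Session starts after Sectional Mixing ends, so nothing later overlaps Sectional Mixing either.
Soloist Overdub starts after Tech Session ends, so nothing later overlaps Tech Session either.
Full Tracking starts exactly when Soloist Overdub ends (back-to-back, no overlap), so nothing later overlaps Soloist Overdub either.
Sectional Session starts after Full Tracking ends, so nothing later overlaps Full Tracking either.
Rhythm Run-through starts after Sectional Session ends, so nothing later overlaps Sectional Session either.
Percussion Rehearsal starts after Rhythm Run-through ends.
Every pair is clear; the schedule has no overlaps.

Yes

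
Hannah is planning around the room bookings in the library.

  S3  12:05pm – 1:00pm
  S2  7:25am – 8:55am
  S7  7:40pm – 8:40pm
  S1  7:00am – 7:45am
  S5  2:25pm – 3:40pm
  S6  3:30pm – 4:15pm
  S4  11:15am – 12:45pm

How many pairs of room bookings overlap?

3

Sorted by start: S1, S2, S4, S3, S5, S6, S7.
S2 starts before S1 ends → S1 and S2 overlap.
S4 starts after S1 ends, so S1 has no further overlaps.
S4 starts after S2 ends, so S2 has no further overlaps.
S3 starts before S4 ends → S4 and S3 overlap.
S5 starts after S4 ends, so S4 has no further overlaps.
S5 starts after S3 ends, so S3 has no further overlaps.
S6 starts before S5 ends → S5 and S6 overlap.
S7 starts after S5 ends.
S7 starts after S6 ends.
Overlapping pairs: S1 & S2, S3 & S4, S5 & S6 — 3 in total.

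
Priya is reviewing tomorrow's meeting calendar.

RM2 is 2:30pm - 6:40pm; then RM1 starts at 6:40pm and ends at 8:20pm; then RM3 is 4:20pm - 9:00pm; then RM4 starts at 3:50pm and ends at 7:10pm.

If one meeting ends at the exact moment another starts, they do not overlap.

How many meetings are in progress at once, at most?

3

Sort all start/end points and keep a running count:
2:30pm start RM2 → 1
3:50pm start RM4 → 2
4:20pm start RM3 → 3
6:40pm end RM2 → 2
6:40pm start RM1 → 3
7:10pm end RM4 → 2
8:20pm end RM1 → 1
9:00pm end RM3 → 0
Peak is 3, at 4:20pm (RM2, RM3, RM4).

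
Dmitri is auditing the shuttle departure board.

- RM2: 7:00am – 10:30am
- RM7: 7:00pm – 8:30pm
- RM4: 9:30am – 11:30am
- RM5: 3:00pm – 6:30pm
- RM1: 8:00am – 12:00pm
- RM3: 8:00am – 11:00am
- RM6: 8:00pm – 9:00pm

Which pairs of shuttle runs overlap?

Sorted by start: RM2, RM1, RM3, RM4, RM5, RM7, RM6.
RM1 starts before RM2 ends → RM2 and RM1 overlap.
RM3 starts before RM2 ends → RM2 and RM3 overlap.
RM4 starts before RM2 ends → RM2 and RM4 overlap.
RM5 starts after RM2 ends; RM2 is clear from here.
RM3 starts before RM1 ends → RM1 and RM3 overlap.
RM4 starts before RM1 ends → RM1 and RM4 overlap.
RM5 starts after RM1 ends; RM1 is clear from here.
RM4 starts before RM3 ends → RM3 and RM4 overlap.
RM5 starts after RM3 ends; RM3 is clear from here.
RM5 starts after RM4 ends; RM4 is clear from here.
RM7 starts after RM5 ends; RM5 is clear from here.
RM6 starts before RM7 ends → RM7 and RM6 overlap.

RM1 & RM2, RM1 & RM3, RM1 & RM4, RM2 & RM3, RM2 & RM4, RM3 & RM4, RM6 & RM7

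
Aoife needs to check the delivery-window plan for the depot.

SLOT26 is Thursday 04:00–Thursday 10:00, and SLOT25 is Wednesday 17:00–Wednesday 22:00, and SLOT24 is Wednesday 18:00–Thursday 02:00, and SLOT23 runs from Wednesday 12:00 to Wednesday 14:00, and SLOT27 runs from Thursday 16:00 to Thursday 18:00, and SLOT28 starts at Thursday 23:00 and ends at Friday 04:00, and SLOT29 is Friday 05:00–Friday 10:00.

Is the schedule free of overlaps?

No

Sorted by start: SLOT23, SLOT25, SLOT24, SLOT26, SLOT27, SLOT28, SLOT29.
SLOT25 starts after SLOT23 ends, so SLOT23 has no further overlaps.
SLOT24 starts before SLOT25 ends → SLOT25 and SLOT24 overlap.
That's a conflict, so the schedule is not conflict-free.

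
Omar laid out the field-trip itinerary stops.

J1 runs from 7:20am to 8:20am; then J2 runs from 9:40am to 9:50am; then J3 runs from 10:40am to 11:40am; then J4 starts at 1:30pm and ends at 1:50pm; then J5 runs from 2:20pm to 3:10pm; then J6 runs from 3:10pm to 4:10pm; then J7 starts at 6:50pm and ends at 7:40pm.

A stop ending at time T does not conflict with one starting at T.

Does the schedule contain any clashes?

No

Sorted by start: J1, J2, J3, J4, J5, J6, J7.
J2 starts after J1 ends; J1 is clear from here.
J3 starts after J2 ends; J2 is clear from here.
J4 starts after J3 ends; J3 is clear from here.
J5 starts after J4 ends; J4 is clear from here.
J6 starts exactly when J5 ends (back-to-back, no overlap); J5 is clear from here.
J7 starts after J6 ends.
Every pair is clear; the schedule has no overlaps.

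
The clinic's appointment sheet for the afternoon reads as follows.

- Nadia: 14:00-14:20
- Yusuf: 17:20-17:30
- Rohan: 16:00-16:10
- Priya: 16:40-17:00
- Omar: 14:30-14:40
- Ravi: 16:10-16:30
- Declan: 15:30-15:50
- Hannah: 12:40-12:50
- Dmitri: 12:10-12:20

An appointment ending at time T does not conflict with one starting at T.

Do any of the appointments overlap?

Sorted by start: Dmitri, Hannah, Nadia, Omar, Declan, Rohan, Ravi, Priya, Yusuf.
Hannah starts after Dmitri ends — done with Dmitri.
Nadia starts after Hannah ends — done with Hannah.
Omar starts after Nadia ends — done with Nadia.
Declan starts after Omar ends — done with Omar.
Rohan starts after Declan ends — done with Declan.
Ravi starts exactly when Rohan ends (back-to-back, no overlap) — done with Rohan.
Priya starts after Ravi ends — done with Ravi.
Yusuf starts after Priya ends.
Every pair is clear; the schedule has no overlaps.

No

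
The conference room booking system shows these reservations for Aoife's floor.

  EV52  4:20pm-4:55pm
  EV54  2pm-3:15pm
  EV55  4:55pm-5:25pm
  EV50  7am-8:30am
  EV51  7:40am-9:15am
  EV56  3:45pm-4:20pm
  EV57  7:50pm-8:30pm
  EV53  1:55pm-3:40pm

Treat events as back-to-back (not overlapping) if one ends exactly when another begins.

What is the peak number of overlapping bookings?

2

Walk through starts and ends in time order (an end at T is processed before a start at T):
7am start EV50 → 1
7:40am start EV51 → 2
8:30am end EV50 → 1
9:15am end EV51 → 0
1:55pm start EV53 → 1
2pm start EV54 → 2
3:15pm end EV54 → 1
3:40pm end EV53 → 0
3:45pm start EV56 → 1
4:20pm end EV56 → 0
4:20pm start EV52 → 1
4:55pm end EV52 → 0
4:55pm start EV55 → 1
5:25pm end EV55 → 0
7:50pm start EV57 → 1
8:30pm end EV57 → 0
Peak is 2, at 7:40am (EV50, EV51).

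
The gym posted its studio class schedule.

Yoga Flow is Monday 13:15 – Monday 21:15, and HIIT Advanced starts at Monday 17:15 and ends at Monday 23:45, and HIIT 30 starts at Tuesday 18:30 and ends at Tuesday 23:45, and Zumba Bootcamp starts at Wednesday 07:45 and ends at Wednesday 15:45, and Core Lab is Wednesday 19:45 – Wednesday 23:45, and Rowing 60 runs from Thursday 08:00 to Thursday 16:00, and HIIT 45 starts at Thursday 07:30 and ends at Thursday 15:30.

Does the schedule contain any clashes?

Two intervals overlap when each starts before the other ends.
Sorted by start: Yoga Flow, HIIT Advanced, HIIT 30, Zumba Bootcamp, Core Lab, HIIT 45, Rowing 60.
HIIT Advanced starts before Yoga Flow ends → Yoga Flow and HIIT Advanced overlap.
That's a conflict, so the schedule is not conflict-free.

Yes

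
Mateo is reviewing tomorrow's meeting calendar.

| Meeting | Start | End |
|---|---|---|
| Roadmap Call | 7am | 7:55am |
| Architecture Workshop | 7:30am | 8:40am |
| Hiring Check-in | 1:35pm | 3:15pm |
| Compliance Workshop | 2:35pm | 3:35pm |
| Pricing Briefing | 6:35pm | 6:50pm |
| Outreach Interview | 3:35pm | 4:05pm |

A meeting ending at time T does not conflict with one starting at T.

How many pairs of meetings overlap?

Sorted by start: Roadmap Call, Architecture Workshop, Hiring Check-in, Compliance Workshop, Outreach Interview, Pricing Briefing.
Architecture Workshop starts before Roadmap Call ends → Roadmap Call and Architecture Workshop overlap.
Hiring Check-in starts after Roadmap Call ends, so nothing later overlaps Roadmap Call either.
Hiring Check-in starts after Architecture Workshop ends, so nothing later overlaps Architecture Workshop either.
Compliance Workshop starts before Hiring Check-in ends → Hiring Check-in and Compliance Workshop overlap.
Outreach Interview starts after Hiring Check-in ends, so nothing later overlaps Hiring Check-in either.
Outreach Interview starts exactly when Compliance Workshop ends (back-to-back, no overlap), so nothing later overlaps Compliance Workshop either.
Pricing Briefing starts after Outreach Interview ends.
Overlapping pairs: Architecture Workshop & Roadmap Call, Compliance Workshop & Hiring Check-in — 2 in total.

2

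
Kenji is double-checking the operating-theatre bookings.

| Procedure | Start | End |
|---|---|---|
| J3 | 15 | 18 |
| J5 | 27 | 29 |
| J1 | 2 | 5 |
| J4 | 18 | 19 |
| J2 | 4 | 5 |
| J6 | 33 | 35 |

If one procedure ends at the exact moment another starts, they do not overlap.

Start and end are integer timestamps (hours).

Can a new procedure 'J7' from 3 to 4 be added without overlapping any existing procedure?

J1: starts 2 before J7 ends 4, and ends 5 after J7 starts 3 → overlap.
J2: starts 4 at or after J7 ends 4 → clear.
J3: starts 15 at or after J7 ends 4 → clear.
J4: starts 18 at or after J7 ends 4 → clear.
J5: starts 27 at or after J7 ends 4 → clear.
J6: starts 33 at or after J7 ends 4 → clear.
J7 overlaps J1.

No — it overlaps J1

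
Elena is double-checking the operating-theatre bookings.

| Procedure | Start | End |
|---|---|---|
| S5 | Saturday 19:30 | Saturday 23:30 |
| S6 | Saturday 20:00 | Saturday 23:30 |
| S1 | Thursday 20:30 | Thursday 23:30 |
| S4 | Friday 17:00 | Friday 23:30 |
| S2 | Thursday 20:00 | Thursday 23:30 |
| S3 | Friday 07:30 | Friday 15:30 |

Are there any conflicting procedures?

Yes

Check each pair: they overlap iff neither finishes before the other starts.
Sorted by start: S2, S1, S3, S4, S5, S6.
S1 starts before S2 ends → S2 and S1 overlap.
That's a conflict, so the schedule is not conflict-free.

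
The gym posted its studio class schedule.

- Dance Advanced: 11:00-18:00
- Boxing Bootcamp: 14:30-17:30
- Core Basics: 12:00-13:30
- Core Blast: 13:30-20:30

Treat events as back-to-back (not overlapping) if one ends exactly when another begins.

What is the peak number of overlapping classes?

Sort all start/end points and keep a running count:
11:00 start Dance Advanced → 1
12:00 start Core Basics → 2
13:30 end Core Basics → 1
13:30 start Core Blast → 2
14:30 start Boxing Bootcamp → 3
17:30 end Boxing Bootcamp → 2
18:00 end Dance Advanced → 1
20:30 end Core Blast → 0
Peak is 3, at 14:30 (Boxing Bootcamp, Core Blast, Dance Advanced).

3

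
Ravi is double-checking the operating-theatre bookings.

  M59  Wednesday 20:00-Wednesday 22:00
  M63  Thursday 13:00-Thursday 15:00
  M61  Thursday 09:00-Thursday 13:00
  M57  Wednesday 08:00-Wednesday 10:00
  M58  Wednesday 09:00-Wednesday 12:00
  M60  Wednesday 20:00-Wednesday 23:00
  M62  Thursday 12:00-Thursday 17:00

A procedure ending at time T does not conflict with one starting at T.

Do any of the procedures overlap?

Yes

Check each pair: they overlap iff neither finishes before the other starts.
Sorted by start: M57, M58, M59, M60, M61, M62, M63.
M58 starts before M57 ends → M57 and M58 overlap.
That's a conflict, so the schedule is not conflict-free.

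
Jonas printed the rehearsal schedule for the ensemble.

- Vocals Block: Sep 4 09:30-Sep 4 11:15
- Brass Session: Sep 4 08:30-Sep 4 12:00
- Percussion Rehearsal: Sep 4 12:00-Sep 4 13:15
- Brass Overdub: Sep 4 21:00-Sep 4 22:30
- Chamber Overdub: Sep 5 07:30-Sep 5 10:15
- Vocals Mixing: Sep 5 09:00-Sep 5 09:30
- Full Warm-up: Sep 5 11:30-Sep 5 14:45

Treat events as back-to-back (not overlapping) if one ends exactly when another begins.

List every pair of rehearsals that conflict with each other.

Two intervals overlap when each starts before the other ends.
Sorted by start: Brass Session, Vocals Block, Percussion Rehearsal, Brass Overdub, Chamber Overdub, Vocals Mixing, Full Warm-up.
Vocals Block starts before Brass Session ends → Brass Session and Vocals Block overlap.
Percussion Rehearsal starts exactly when Brass Session ends (back-to-back, no overlap) — done with Brass Session.
Percussion Rehearsal starts after Vocals Block ends — done with Vocals Block.
Brass Overdub starts after Percussion Rehearsal ends — done with Percussion Rehearsal.
Chamber Overdub starts after Brass Overdub ends — done with Brass Overdub.
Vocals Mixing starts before Chamber Overdub ends → Chamber Overdub and Vocals Mixing overlap.
Full Warm-up starts after Chamber Overdub ends.
Full Warm-up starts after Vocals Mixing ends.

Brass Session & Vocals Block, Chamber Overdub & Vocals Mixing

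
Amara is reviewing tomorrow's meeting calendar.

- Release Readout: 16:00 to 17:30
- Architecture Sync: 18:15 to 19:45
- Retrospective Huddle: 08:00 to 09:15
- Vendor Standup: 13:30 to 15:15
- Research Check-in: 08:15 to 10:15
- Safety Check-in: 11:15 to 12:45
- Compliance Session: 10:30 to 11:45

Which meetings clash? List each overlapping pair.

Sorted by start: Retrospective Huddle, Research Check-in, Compliance Session, Safety Check-in, Vendor Standup, Release Readout, Architecture Sync.
Research Check-in starts before Retrospective Huddle ends → Retrospective Huddle and Research Check-in overlap.
Compliance Session starts after Retrospective Huddle ends; Retrospective Huddle is clear from here.
Compliance Session starts after Research Check-in ends; Research Check-in is clear from here.
Safety Check-in starts before Compliance Session ends → Compliance Session and Safety Check-in overlap.
Vendor Standup starts after Compliance Session ends; Compliance Session is clear from here.
Vendor Standup starts after Safety Check-in ends; Safety Check-in is clear from here.
Release Readout starts after Vendor Standup ends; Vendor Standup is clear from here.
Architecture Sync starts after Release Readout ends.

Compliance Session & Safety Check-in, Research Check-in & Retrospective Huddle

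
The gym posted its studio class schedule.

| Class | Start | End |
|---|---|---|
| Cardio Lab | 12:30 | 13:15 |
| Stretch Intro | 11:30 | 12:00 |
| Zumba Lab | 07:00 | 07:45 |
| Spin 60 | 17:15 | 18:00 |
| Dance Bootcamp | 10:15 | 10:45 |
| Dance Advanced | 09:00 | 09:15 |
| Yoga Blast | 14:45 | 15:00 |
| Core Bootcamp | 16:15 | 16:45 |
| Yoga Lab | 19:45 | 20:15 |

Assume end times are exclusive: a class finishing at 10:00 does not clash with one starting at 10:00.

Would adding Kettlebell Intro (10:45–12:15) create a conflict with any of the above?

Yes — it overlaps Stretch Intro

Zumba Lab: ends 07:45 at or before Kettlebell Intro starts 10:45 → clear.
Dance Advanced: ends 09:15 at or before Kettlebell Intro starts 10:45 → clear.
Dance Bootcamp: ends 10:45 at or before Kettlebell Intro starts 10:45 → clear.
Stretch Intro: starts 11:30 before Kettlebell Intro ends 12:15, and ends 12:00 after Kettlebell Intro starts 10:45 → overlap.
Cardio Lab: starts 12:30 at or after Kettlebell Intro ends 12:15 → clear.
Yoga Blast: starts 14:45 at or after Kettlebell Intro ends 12:15 → clear.
Core Bootcamp: starts 16:15 at or after Kettlebell Intro ends 12:15 → clear.
Spin 60: starts 17:15 at or after Kettlebell Intro ends 12:15 → clear.
Yoga Lab: starts 19:45 at or after Kettlebell Intro ends 12:15 → clear.
Kettlebell Intro overlaps Stretch Intro.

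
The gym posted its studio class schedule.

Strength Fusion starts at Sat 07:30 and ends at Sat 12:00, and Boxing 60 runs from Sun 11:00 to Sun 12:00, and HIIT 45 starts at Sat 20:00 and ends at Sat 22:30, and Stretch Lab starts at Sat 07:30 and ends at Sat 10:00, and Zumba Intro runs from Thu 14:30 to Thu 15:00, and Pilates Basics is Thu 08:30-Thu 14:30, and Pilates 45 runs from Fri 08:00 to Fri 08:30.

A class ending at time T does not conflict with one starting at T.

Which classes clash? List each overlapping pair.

Check each pair: they overlap iff neither finishes before the other starts.
Sorted by start: Pilates Basics, Zumba Intro, Pilates 45, Stretch Lab, Strength Fusion, HIIT 45, Boxing 60.
Zumba Intro starts exactly when Pilates Basics ends (back-to-back, no overlap), so Pilates Basics has no further overlaps.
Pilates 45 starts after Zumba Intro ends, so Zumba Intro has no further overlaps.
Stretch Lab starts after Pilates 45 ends, so Pilates 45 has no further overlaps.
Strength Fusion starts before Stretch Lab ends → Stretch Lab and Strength Fusion overlap.
HIIT 45 starts after Stretch Lab ends, so Stretch Lab has no further overlaps.
HIIT 45 starts after Strength Fusion ends, so Strength Fusion has no further overlaps.
Boxing 60 starts after HIIT 45 ends.

Strength Fusion & Stretch Lab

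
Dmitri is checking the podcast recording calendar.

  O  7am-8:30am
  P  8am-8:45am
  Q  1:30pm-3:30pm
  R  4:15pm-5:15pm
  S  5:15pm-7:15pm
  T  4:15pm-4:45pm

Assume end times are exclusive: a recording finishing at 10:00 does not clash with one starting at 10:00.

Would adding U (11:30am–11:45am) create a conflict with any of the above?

O: ends 8:30am at or before U starts 11:30am → clear.
P: ends 8:45am at or before U starts 11:30am → clear.
Q: starts 1:30pm at or after U ends 11:45am → clear.
R: starts 4:15pm at or after U ends 11:45am → clear.
T: starts 4:15pm at or after U ends 11:45am → clear.
S: starts 5:15pm at or after U ends 11:45am → clear.

No — it doesn't clash with anything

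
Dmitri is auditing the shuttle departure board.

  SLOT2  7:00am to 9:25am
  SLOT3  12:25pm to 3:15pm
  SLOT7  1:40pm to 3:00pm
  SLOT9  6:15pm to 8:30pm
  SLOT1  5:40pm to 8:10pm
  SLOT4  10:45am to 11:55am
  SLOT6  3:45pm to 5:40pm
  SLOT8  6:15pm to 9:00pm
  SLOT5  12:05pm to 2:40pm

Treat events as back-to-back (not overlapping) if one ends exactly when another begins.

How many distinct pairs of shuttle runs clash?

Two intervals overlap when each starts before the other ends.
Sorted by start: SLOT2, SLOT4, SLOT5, SLOT3, SLOT7, SLOT6, SLOT1, SLOT8, SLOT9.
SLOT4 starts after SLOT2 ends, so SLOT2 has no further overlaps.
SLOT5 starts after SLOT4 ends, so SLOT4 has no further overlaps.
SLOT3 starts before SLOT5 ends → SLOT5 and SLOT3 overlap.
SLOT7 starts before SLOT5 ends → SLOT5 and SLOT7 overlap.
SLOT6 starts after SLOT5 ends, so SLOT5 has no further overlaps.
SLOT7 starts before SLOT3 ends → SLOT3 and SLOT7 overlap.
SLOT6 starts after SLOT3 ends, so SLOT3 has no further overlaps.
SLOT6 starts after SLOT7 ends, so SLOT7 has no further overlaps.
SLOT1 starts exactly when SLOT6 ends (back-to-back, no overlap), so SLOT6 has no further overlaps.
SLOT8 starts before SLOT1 ends → SLOT1 and SLOT8 overlap.
SLOT9 starts before SLOT1 ends → SLOT1 and SLOT9 overlap.
SLOT9 starts before SLOT8 ends → SLOT8 and SLOT9 overlap.
Overlapping pairs: SLOT1 & SLOT8, SLOT1 & SLOT9, SLOT3 & SLOT5, SLOT3 & SLOT7, SLOT5 & SLOT7, SLOT8 & SLOT9 — 6 in total.

6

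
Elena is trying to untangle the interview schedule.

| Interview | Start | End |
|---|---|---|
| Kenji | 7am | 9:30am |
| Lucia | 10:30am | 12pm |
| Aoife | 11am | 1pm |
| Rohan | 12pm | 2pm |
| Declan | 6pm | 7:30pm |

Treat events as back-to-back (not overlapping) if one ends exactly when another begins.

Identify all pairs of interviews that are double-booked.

Check each pair: they overlap iff neither finishes before the other starts.
Sorted by start: Kenji, Lucia, Aoife, Rohan, Declan.
Lucia starts after Kenji ends — done with Kenji.
Aoife starts before Lucia ends → Lucia and Aoife overlap.
Rohan starts exactly when Lucia ends (back-to-back, no overlap) — done with Lucia.
Rohan starts before Aoife ends → Aoife and Rohan overlap.
Declan starts after Aoife ends.
Declan starts after Rohan ends.

Aoife & Lucia, Aoife & Rohan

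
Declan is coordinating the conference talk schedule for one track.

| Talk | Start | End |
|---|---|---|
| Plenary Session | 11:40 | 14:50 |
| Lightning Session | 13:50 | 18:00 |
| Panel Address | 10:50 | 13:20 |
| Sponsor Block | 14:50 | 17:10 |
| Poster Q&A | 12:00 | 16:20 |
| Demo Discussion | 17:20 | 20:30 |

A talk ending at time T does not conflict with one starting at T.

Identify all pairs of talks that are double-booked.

Two intervals overlap when each starts before the other ends.
Sorted by start: Panel Address, Plenary Session, Poster Q&A, Lightning Session, Sponsor Block, Demo Discussion.
Plenary Session starts before Panel Address ends → Panel Address and Plenary Session overlap.
Poster Q&A starts before Panel Address ends → Panel Address and Poster Q&A overlap.
Lightning Session starts after Panel Address ends; Panel Address is clear from here.
Poster Q&A starts before Plenary Session ends → Plenary Session and Poster Q&A overlap.
Lightning Session starts before Plenary Session ends → Plenary Session and Lightning Session overlap.
Sponsor Block starts exactly when Plenary Session ends (back-to-back, no overlap); Plenary Session is clear from here.
Lightning Session starts before Poster Q&A ends → Poster Q&A and Lightning Session overlap.
Sponsor Block starts before Poster Q&A ends → Poster Q&A and Sponsor Block overlap.
Demo Discussion starts after Poster Q&A ends.
Sponsor Block starts before Lightning Session ends → Lightning Session and Sponsor Block overlap.
Demo Discussion starts before Lightning Session ends → Lightning Session and Demo Discussion overlap.
Demo Discussion starts after Sponsor Block ends.

Demo Discussion & Lightning Session, Lightning Session & Plenary Session, Lightning Session & Poster Q&A, Lightning Session & Sponsor Block, Panel Address & Plenary Session, Panel Address & Poster Q&A, Plenary Session & Poster Q&A, Poster Q&A & Sponsor Block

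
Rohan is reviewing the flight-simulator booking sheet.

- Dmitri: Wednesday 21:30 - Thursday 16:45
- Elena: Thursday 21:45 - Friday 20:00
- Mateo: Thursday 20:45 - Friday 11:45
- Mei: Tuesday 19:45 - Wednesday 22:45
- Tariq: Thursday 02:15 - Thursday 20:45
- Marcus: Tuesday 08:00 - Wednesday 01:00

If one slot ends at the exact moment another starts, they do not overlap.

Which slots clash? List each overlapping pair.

Dmitri & Mei, Dmitri & Tariq, Elena & Mateo, Marcus & Mei

Sorted by start: Marcus, Mei, Dmitri, Tariq, Mateo, Elena.
Mei starts before Marcus ends → Marcus and Mei overlap.
Dmitri starts after Marcus ends — done with Marcus.
Dmitri starts before Mei ends → Mei and Dmitri overlap.
Tariq starts after Mei ends — done with Mei.
Tariq starts before Dmitri ends → Dmitri and Tariq overlap.
Mateo starts after Dmitri ends — done with Dmitri.
Mateo starts exactly when Tariq ends (back-to-back, no overlap) — done with Tariq.
Elena starts before Mateo ends → Mateo and Elena overlap.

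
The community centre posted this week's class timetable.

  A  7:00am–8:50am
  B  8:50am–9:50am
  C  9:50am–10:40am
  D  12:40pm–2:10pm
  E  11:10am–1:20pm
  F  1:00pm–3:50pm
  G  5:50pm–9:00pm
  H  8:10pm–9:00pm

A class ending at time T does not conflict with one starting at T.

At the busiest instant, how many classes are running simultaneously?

Walk through starts and ends in time order (an end at T is processed before a start at T):
7:00am start A → 1
8:50am end A → 0
8:50am start B → 1
9:50am end B → 0
9:50am start C → 1
10:40am end C → 0
11:10am start E → 1
12:40pm start D → 2
1:00pm start F → 3
1:20pm end E → 2
2:10pm end D → 1
3:50pm end F → 0
5:50pm start G → 1
8:10pm start H → 2
9:00pm end G → 1
9:00pm end H → 0
Peak is 3, at 1:00pm (D, E, F).

3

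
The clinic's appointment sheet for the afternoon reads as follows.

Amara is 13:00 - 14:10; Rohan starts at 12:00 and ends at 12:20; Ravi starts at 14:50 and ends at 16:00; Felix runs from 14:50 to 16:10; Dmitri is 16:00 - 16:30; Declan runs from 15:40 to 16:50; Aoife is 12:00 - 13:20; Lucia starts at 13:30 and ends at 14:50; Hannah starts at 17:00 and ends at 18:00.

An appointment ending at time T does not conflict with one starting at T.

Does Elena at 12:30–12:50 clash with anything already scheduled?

Rohan: ends 12:20 at or before Elena starts 12:30 → clear.
Aoife: starts 12:00 before Elena ends 12:50, and ends 13:20 after Elena starts 12:30 → overlap.
Amara: starts 13:00 at or after Elena ends 12:50 → clear.
Lucia: starts 13:30 at or after Elena ends 12:50 → clear.
Ravi: starts 14:50 at or after Elena ends 12:50 → clear.
Felix: starts 14:50 at or after Elena ends 12:50 → clear.
Declan: starts 15:40 at or after Elena ends 12:50 → clear.
Dmitri: starts 16:00 at or after Elena ends 12:50 → clear.
Hannah: starts 17:00 at or after Elena ends 12:50 → clear.
Elena overlaps Aoife.

Yes — it overlaps Aoife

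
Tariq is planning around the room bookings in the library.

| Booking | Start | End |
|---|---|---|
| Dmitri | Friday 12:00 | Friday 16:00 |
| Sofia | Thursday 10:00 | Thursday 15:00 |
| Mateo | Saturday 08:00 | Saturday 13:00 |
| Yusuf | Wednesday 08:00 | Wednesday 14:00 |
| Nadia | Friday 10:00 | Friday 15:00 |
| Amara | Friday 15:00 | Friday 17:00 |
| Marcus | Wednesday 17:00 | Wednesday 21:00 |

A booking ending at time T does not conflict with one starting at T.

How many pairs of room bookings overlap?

2

Check each pair: they overlap iff neither finishes before the other starts.
Sorted by start: Yusuf, Marcus, Sofia, Nadia, Dmitri, Amara, Mateo.
Marcus starts after Yusuf ends, so nothing later overlaps Yusuf either.
Sofia starts after Marcus ends, so nothing later overlaps Marcus either.
Nadia starts after Sofia ends, so nothing later overlaps Sofia either.
Dmitri starts before Nadia ends → Nadia and Dmitri overlap.
Amara starts exactly when Nadia ends (back-to-back, no overlap), so nothing later overlaps Nadia either.
Amara starts before Dmitri ends → Dmitri and Amara overlap.
Mateo starts after Dmitri ends.
Mateo starts after Amara ends.
Overlapping pairs: Amara & Dmitri, Dmitri & Nadia — 2 in total.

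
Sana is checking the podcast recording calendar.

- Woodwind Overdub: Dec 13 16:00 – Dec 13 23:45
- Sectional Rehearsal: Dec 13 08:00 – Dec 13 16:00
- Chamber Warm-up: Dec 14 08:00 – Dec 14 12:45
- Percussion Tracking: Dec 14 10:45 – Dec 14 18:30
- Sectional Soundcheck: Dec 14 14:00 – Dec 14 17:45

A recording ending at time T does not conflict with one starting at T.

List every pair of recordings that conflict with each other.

Sorted by start: Sectional Rehearsal, Woodwind Overdub, Chamber Warm-up, Percussion Tracking, Sectional Soundcheck.
Woodwind Overdub starts exactly when Sectional Rehearsal ends (back-to-back, no overlap), so Sectional Rehearsal has no further overlaps.
Chamber Warm-up starts after Woodwind Overdub ends, so Woodwind Overdub has no further overlaps.
Percussion Tracking starts before Chamber Warm-up ends → Chamber Warm-up and Percussion Tracking overlap.
Sectional Soundcheck starts after Chamber Warm-up ends.
Sectional Soundcheck starts before Percussion Tracking ends → Percussion Tracking and Sectional Soundcheck overlap.

Chamber Warm-up & Percussion Tracking, Percussion Tracking & Sectional Soundcheck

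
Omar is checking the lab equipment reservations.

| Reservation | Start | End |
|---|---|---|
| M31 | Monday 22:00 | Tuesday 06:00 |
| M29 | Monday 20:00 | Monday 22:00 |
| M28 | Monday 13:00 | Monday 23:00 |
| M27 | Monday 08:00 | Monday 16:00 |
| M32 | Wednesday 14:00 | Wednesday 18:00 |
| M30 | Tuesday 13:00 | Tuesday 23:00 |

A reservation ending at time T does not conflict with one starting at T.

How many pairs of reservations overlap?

Sorted by start: M27, M28, M29, M31, M30, M32.
M28 starts before M27 ends → M27 and M28 overlap.
M29 starts after M27 ends, so nothing later overlaps M27 either.
M29 starts before M28 ends → M28 and M29 overlap.
M31 starts before M28 ends → M28 and M31 overlap.
M30 starts after M28 ends, so nothing later overlaps M28 either.
M31 starts exactly when M29 ends (back-to-back, no overlap), so nothing later overlaps M29 either.
M30 starts after M31 ends, so nothing later overlaps M31 either.
M32 starts after M30 ends.
Overlapping pairs: M27 & M28, M28 & M29, M28 & M31 — 3 in total.

3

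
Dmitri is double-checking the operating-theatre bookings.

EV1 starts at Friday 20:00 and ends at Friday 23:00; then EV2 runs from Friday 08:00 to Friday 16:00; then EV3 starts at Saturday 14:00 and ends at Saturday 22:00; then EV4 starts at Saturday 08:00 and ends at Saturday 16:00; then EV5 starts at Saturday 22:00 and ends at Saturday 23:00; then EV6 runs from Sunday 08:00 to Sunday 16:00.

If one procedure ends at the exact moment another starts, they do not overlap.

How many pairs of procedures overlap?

Sorted by start: EV2, EV1, EV4, EV3, EV5, EV6.
EV1 starts after EV2 ends, so nothing later overlaps EV2 either.
EV4 starts after EV1 ends, so nothing later overlaps EV1 either.
EV3 starts before EV4 ends → EV4 and EV3 overlap.
EV5 starts after EV4 ends, so nothing later overlaps EV4 either.
EV5 starts exactly when EV3 ends (back-to-back, no overlap), so nothing later overlaps EV3 either.
EV6 starts after EV5 ends.
Overlapping pairs: EV3 & EV4 — 1 in total.

1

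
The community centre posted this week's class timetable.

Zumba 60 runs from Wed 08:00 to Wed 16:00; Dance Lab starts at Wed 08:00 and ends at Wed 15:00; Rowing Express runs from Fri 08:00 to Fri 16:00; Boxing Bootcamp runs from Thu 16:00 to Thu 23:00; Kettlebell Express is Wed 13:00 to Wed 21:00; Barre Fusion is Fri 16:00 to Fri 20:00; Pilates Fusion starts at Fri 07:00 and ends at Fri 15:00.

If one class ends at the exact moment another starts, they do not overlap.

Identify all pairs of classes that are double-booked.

Sorted by start: Zumba 60, Dance Lab, Kettlebell Express, Boxing Bootcamp, Pilates Fusion, Rowing Express, Barre Fusion.
Dance Lab starts before Zumba 60 ends → Zumba 60 and Dance Lab overlap.
Kettlebell Express starts before Zumba 60 ends → Zumba 60 and Kettlebell Express overlap.
Boxing Bootcamp starts after Zumba 60 ends, so Zumba 60 has no further overlaps.
Kettlebell Express starts before Dance Lab ends → Dance Lab and Kettlebell Express overlap.
Boxing Bootcamp starts after Dance Lab ends, so Dance Lab has no further overlaps.
Boxing Bootcamp starts after Kettlebell Express ends, so Kettlebell Express has no further overlaps.
Pilates Fusion starts after Boxing Bootcamp ends, so Boxing Bootcamp has no further overlaps.
Rowing Express starts before Pilates Fusion ends → Pilates Fusion and Rowing Express overlap.
Barre Fusion starts after Pilates Fusion ends.
Barre Fusion starts exactly when Rowing Express ends (back-to-back, no overlap).

Dance Lab & Kettlebell Express, Dance Lab & Zumba 60, Kettlebell Express & Zumba 60, Pilates Fusion & Rowing Express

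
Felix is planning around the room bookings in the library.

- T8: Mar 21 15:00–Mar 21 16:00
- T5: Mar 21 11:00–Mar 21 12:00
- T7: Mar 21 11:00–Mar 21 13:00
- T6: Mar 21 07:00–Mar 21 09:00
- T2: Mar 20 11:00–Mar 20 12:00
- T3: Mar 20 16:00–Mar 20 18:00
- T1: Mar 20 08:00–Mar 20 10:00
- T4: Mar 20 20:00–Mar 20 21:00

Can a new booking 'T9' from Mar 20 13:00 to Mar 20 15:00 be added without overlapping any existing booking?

T1: ends Mar 20 10:00 at or before T9 starts Mar 20 13:00 → clear.
T2: ends Mar 20 12:00 at or before T9 starts Mar 20 13:00 → clear.
T3: starts Mar 20 16:00 at or after T9 ends Mar 20 15:00 → clear.
T4: starts Mar 20 20:00 at or after T9 ends Mar 20 15:00 → clear.
T6: starts Mar 21 07:00 at or after T9 ends Mar 20 15:00 → clear.
T5: starts Mar 21 11:00 at or after T9 ends Mar 20 15:00 → clear.
T7: starts Mar 21 11:00 at or after T9 ends Mar 20 15:00 → clear.
T8: starts Mar 21 15:00 at or after T9 ends Mar 20 15:00 → clear.

Yes — the slot is free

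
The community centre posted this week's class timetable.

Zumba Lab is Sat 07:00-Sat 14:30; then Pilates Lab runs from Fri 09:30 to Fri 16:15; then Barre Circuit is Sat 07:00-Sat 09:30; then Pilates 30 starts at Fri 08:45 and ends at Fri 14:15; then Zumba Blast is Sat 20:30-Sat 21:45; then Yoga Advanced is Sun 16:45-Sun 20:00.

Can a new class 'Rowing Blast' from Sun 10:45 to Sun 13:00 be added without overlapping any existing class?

Yes — the slot is free

Pilates 30: ends Fri 14:15 at or before Rowing Blast starts Sun 10:45 → clear.
Pilates Lab: ends Fri 16:15 at or before Rowing Blast starts Sun 10:45 → clear.
Zumba Lab: ends Sat 14:30 at or before Rowing Blast starts Sun 10:45 → clear.
Barre Circuit: ends Sat 09:30 at or before Rowing Blast starts Sun 10:45 → clear.
Zumba Blast: ends Sat 21:45 at or before Rowing Blast starts Sun 10:45 → clear.
Yoga Advanced: starts Sun 16:45 at or after Rowing Blast ends Sun 13:00 → clear.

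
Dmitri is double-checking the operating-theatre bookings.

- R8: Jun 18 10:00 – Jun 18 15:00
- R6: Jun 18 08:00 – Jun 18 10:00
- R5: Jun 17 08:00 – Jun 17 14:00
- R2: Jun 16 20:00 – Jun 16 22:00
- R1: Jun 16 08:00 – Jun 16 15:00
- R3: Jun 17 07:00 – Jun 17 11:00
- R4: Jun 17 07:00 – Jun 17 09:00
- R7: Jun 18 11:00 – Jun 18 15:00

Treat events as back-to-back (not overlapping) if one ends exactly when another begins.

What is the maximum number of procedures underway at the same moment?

Sweep the timeline, counting +1 at each start and −1 at each end (ends before starts at a tie):
Jun 16 08:00 start R1 → 1
Jun 16 15:00 end R1 → 0
Jun 16 20:00 start R2 → 1
Jun 16 22:00 end R2 → 0
Jun 17 07:00 start R3 → 1
Jun 17 07:00 start R4 → 2
Jun 17 08:00 start R5 → 3
Jun 17 09:00 end R4 → 2
Jun 17 11:00 end R3 → 1
Jun 17 14:00 end R5 → 0
Jun 18 08:00 start R6 → 1
Jun 18 10:00 end R6 → 0
Jun 18 10:00 start R8 → 1
Jun 18 11:00 start R7 → 2
Jun 18 15:00 end R7 → 1
Jun 18 15:00 end R8 → 0
Peak is 3, at Jun 17 08:00 (R3, R4, R5).

3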